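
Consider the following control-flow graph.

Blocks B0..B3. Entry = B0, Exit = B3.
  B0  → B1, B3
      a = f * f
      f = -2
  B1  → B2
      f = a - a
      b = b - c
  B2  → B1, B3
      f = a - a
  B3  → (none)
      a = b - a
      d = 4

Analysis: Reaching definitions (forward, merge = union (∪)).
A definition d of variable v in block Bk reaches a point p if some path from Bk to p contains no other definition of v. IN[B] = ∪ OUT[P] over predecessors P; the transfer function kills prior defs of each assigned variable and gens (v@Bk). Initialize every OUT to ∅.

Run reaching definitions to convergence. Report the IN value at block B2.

Converged values:
  B0:  IN={}  OUT={a@B0, f@B0}
  B1:  IN={a@B0, b@B1, f@B0, f@B2}  OUT={a@B0, b@B1, f@B1}
  B2:  IN={a@B0, b@B1, f@B1}  OUT={a@B0, b@B1, f@B2}
  B3:  IN={a@B0, b@B1, f@B0, f@B2}  OUT={a@B3, b@B1, d@B3, f@B0, f@B2}

Merge at B2: IN[B2] = OUT[B1] = {a@B0, b@B1, f@B1}

Answer: {a@B0, b@B1, f@B1}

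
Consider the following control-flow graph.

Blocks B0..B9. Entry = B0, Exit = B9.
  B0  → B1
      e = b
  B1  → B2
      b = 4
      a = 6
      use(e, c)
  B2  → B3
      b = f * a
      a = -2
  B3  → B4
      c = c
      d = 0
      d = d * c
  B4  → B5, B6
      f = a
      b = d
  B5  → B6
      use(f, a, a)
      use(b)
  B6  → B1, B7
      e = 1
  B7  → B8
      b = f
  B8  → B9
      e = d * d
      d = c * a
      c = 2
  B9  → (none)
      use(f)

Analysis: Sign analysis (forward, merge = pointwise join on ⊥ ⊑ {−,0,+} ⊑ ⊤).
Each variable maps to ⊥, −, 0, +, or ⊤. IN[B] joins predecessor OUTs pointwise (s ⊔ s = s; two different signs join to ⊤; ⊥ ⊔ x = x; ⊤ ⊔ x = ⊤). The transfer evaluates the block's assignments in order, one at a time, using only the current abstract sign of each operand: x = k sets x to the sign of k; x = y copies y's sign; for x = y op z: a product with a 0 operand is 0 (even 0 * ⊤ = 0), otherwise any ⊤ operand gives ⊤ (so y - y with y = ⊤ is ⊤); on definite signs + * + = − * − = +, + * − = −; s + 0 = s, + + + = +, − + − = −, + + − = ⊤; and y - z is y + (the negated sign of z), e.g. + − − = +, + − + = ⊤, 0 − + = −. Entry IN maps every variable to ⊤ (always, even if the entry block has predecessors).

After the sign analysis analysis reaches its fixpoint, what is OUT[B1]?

Per-block solution:
  B0: | IN=(all ⊤) | OUT=(all ⊤)
  B1: | IN=(all ⊤) | OUT={a:+, b:+; rest ⊤}
  B2: | IN={a:+, b:+; rest ⊤} | OUT={a:-; rest ⊤}
  B3: | IN={a:-; rest ⊤} | OUT={a:-, d:0; rest ⊤}
  B4: | IN={a:-, d:0; rest ⊤} | OUT={a:-, b:0, d:0, f:-; rest ⊤}
  B5: | IN={a:-, b:0, d:0, f:-; rest ⊤} | OUT={a:-, b:0, d:0, f:-; rest ⊤}
  B6: | IN={a:-, b:0, d:0, f:-; rest ⊤} | OUT={a:-, b:0, d:0, e:+, f:-; rest ⊤}
  B7: | IN={a:-, b:0, d:0, e:+, f:-; rest ⊤} | OUT={a:-, b:-, d:0, e:+, f:-; rest ⊤}
  B8: | IN={a:-, b:-, d:0, e:+, f:-; rest ⊤} | OUT={a:-, b:-, c:+, e:0, f:-; rest ⊤}
  B9: | IN={a:-, b:-, c:+, e:0, f:-; rest ⊤} | OUT={a:-, b:-, c:+, e:0, f:-; rest ⊤}

Merge at B1: IN[B1] = OUT[B0] ⊔ OUT[B6] = {a: ⊤, b: ⊤, c: ⊤, d: ⊤, e: ⊤, f: ⊤}
Applying B1's transfer function to that IN value gives OUT[B1] (row B1 above).

Answer: {a: +, b: +, c: ⊤, d: ⊤, e: ⊤, f: ⊤}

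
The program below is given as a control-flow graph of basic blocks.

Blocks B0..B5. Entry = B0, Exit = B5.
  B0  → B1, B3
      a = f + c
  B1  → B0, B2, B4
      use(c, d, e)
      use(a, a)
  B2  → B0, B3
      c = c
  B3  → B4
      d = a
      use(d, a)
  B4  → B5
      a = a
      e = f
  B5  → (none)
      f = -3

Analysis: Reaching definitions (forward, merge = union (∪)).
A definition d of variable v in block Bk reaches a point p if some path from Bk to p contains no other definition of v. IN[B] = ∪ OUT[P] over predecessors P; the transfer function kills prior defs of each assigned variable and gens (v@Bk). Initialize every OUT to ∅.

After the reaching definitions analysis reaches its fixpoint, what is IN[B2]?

Answer: {a@B0, c@B2}

Derivation:
Per-block solution:
  B0:  IN={a@B0, c@B2}  OUT={a@B0, c@B2}
  B1:  IN={a@B0, c@B2}  OUT={a@B0, c@B2}
  B2:  IN={a@B0, c@B2}  OUT={a@B0, c@B2}
  B3:  IN={a@B0, c@B2}  OUT={a@B0, c@B2, d@B3}
  B4:  IN={a@B0, c@B2, d@B3}  OUT={a@B4, c@B2, d@B3, e@B4}
  B5:  IN={a@B4, c@B2, d@B3, e@B4}  OUT={a@B4, c@B2, d@B3, e@B4, f@B5}

Merge at B2: IN[B2] = OUT[B1] = {a@B0, c@B2}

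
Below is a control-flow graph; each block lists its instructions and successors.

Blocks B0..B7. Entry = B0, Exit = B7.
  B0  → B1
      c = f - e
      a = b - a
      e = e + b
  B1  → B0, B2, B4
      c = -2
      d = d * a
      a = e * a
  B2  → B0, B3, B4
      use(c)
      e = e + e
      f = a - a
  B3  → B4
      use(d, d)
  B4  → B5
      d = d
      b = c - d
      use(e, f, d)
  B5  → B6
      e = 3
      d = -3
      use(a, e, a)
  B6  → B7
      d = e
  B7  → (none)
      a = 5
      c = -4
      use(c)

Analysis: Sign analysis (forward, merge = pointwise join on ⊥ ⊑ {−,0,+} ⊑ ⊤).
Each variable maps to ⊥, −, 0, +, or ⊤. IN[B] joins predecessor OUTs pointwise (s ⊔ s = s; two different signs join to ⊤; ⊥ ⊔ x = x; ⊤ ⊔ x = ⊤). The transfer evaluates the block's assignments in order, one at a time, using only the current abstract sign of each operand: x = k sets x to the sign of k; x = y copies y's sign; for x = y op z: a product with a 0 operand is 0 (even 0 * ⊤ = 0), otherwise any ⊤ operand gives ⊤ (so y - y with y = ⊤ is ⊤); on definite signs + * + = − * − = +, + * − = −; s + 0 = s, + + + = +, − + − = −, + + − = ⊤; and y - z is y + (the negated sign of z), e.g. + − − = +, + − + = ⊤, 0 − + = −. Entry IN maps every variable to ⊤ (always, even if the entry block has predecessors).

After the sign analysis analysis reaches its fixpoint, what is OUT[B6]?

Answer: {a: ⊤, b: ⊤, c: -, d: +, e: +, f: ⊤}

Trace:
Per-block solution:
  B0: | IN=(all ⊤) | OUT=(all ⊤)
  B1: | IN=(all ⊤) | OUT={c:-; rest ⊤}
  B2: | IN={c:-; rest ⊤} | OUT={c:-; rest ⊤}
  B3: | IN={c:-; rest ⊤} | OUT={c:-; rest ⊤}
  B4: | IN={c:-; rest ⊤} | OUT={c:-; rest ⊤}
  B5: | IN={c:-; rest ⊤} | OUT={c:-, d:-, e:+; rest ⊤}
  B6: | IN={c:-, d:-, e:+; rest ⊤} | OUT={c:-, d:+, e:+; rest ⊤}
  B7: | IN={c:-, d:+, e:+; rest ⊤} | OUT={a:+, c:-, d:+, e:+; rest ⊤}

Merge at B6: IN[B6] = OUT[B5] = {a: ⊤, b: ⊤, c: -, d: -, e: +, f: ⊤}
Applying B6's transfer function to that IN value gives OUT[B6] (row B6 above).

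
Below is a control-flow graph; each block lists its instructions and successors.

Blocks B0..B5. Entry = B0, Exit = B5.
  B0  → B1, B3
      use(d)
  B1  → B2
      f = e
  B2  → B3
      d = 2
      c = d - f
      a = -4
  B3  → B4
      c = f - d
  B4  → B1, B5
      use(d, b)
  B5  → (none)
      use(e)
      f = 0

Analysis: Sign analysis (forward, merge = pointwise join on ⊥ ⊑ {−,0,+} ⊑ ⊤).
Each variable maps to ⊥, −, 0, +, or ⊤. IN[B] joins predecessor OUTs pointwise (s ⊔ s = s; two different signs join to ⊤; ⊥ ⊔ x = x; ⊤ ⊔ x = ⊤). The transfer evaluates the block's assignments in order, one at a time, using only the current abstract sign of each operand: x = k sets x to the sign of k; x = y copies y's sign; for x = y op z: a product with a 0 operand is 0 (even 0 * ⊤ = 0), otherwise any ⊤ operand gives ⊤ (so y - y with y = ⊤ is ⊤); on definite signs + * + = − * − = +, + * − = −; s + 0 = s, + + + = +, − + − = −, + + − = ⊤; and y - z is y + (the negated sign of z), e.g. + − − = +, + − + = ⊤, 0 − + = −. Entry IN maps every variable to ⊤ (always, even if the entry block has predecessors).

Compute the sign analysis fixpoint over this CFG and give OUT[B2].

Fixpoint table:
  B0:  IN=(all ⊤)  OUT=(all ⊤)
  B1:  IN=(all ⊤)  OUT=(all ⊤)
  B2:  IN=(all ⊤)  OUT={a:-, d:+; rest ⊤}
  B3:  IN=(all ⊤)  OUT=(all ⊤)
  B4:  IN=(all ⊤)  OUT=(all ⊤)
  B5:  IN=(all ⊤)  OUT={f:0; rest ⊤}

Merge at B2: IN[B2] = OUT[B1] = {a: ⊤, b: ⊤, c: ⊤, d: ⊤, e: ⊤, f: ⊤}
Applying B2's transfer function to that IN value gives OUT[B2] (row B2 above).

Answer: {a: -, b: ⊤, c: ⊤, d: +, e: ⊤, f: ⊤}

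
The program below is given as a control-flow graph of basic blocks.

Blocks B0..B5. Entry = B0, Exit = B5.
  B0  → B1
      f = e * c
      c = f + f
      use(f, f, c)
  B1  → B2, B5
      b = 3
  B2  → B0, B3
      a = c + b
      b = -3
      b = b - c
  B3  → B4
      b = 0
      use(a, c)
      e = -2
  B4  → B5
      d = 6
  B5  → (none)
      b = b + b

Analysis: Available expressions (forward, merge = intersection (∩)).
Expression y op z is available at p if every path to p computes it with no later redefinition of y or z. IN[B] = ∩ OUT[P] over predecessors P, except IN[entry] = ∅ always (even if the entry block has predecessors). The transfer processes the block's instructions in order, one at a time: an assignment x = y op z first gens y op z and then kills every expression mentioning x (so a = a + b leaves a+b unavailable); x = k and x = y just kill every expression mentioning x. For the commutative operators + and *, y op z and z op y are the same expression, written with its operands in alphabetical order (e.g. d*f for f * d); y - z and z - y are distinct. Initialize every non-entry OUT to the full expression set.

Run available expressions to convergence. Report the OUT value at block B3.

Answer: {f+f}

Derivation:
Fixpoint table:
  B0:  IN={}  OUT={f+f}
  B1:  IN={f+f}  OUT={f+f}
  B2:  IN={f+f}  OUT={f+f}
  B3:  IN={f+f}  OUT={f+f}
  B4:  IN={f+f}  OUT={f+f}
  B5:  IN={f+f}  OUT={f+f}

Merge at B3: IN[B3] = OUT[B2] = {f+f}
Applying B3's transfer function to that IN value gives OUT[B3] (row B3 above).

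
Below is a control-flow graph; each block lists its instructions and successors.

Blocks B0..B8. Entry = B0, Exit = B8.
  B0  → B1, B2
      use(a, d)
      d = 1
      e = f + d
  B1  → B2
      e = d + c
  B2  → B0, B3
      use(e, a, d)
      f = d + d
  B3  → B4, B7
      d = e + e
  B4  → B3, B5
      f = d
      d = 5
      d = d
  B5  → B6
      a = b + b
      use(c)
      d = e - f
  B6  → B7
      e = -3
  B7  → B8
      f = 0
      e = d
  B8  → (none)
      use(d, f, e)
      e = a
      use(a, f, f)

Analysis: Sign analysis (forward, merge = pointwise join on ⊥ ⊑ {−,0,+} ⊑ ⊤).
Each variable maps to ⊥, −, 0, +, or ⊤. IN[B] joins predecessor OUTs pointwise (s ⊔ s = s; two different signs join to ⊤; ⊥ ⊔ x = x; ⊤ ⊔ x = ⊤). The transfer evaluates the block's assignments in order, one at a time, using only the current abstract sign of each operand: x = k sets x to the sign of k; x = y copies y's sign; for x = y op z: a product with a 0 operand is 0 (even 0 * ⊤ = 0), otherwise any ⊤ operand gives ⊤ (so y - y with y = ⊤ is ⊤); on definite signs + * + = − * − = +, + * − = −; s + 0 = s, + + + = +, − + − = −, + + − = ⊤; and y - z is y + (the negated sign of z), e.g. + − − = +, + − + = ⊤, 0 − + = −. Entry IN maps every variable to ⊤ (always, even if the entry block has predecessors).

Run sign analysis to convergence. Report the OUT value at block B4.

Answer: {a: ⊤, b: ⊤, c: ⊤, d: +, e: ⊤, f: ⊤}

Derivation:
Fixpoint table:
  B0: | IN=(all ⊤) | OUT={d:+; rest ⊤}
  B1: | IN={d:+; rest ⊤} | OUT={d:+; rest ⊤}
  B2: | IN={d:+; rest ⊤} | OUT={d:+, f:+; rest ⊤}
  B3: | IN={d:+; rest ⊤} | OUT=(all ⊤)
  B4: | IN=(all ⊤) | OUT={d:+; rest ⊤}
  B5: | IN={d:+; rest ⊤} | OUT=(all ⊤)
  B6: | IN=(all ⊤) | OUT={e:-; rest ⊤}
  B7: | IN=(all ⊤) | OUT={f:0; rest ⊤}
  B8: | IN={f:0; rest ⊤} | OUT={f:0; rest ⊤}

Merge at B4: IN[B4] = OUT[B3] = {a: ⊤, b: ⊤, c: ⊤, d: ⊤, e: ⊤, f: ⊤}
Applying B4's transfer function to that IN value gives OUT[B4] (row B4 above).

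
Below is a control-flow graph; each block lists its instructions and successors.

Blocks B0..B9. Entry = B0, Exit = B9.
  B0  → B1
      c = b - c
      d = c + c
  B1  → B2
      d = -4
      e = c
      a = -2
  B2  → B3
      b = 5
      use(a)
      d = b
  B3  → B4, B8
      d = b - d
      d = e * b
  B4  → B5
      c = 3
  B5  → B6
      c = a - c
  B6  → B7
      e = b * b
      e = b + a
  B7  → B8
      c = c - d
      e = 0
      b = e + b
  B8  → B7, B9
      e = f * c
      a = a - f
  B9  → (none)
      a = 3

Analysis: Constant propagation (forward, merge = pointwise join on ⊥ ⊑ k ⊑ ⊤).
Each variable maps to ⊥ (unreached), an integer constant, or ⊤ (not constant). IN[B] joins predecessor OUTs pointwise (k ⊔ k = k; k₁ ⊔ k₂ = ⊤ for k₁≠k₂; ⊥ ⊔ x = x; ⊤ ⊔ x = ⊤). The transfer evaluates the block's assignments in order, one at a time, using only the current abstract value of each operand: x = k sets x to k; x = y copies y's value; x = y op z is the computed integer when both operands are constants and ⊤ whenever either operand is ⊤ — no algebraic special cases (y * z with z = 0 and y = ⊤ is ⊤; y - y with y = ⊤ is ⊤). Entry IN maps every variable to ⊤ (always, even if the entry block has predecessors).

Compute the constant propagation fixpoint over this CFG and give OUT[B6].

Per-block solution:
  B0: | IN=(all ⊤) | OUT=(all ⊤)
  B1: | IN=(all ⊤) | OUT={a:-2, d:-4; rest ⊤}
  B2: | IN={a:-2, d:-4; rest ⊤} | OUT={a:-2, b:5, d:5; rest ⊤}
  B3: | IN={a:-2, b:5, d:5; rest ⊤} | OUT={a:-2, b:5; rest ⊤}
  B4: | IN={a:-2, b:5; rest ⊤} | OUT={a:-2, b:5, c:3; rest ⊤}
  B5: | IN={a:-2, b:5, c:3; rest ⊤} | OUT={a:-2, b:5, c:-5; rest ⊤}
  B6: | IN={a:-2, b:5, c:-5; rest ⊤} | OUT={a:-2, b:5, c:-5, e:3; rest ⊤}
  B7: | IN={b:5; rest ⊤} | OUT={b:5, e:0; rest ⊤}
  B8: | IN={b:5; rest ⊤} | OUT={b:5; rest ⊤}
  B9: | IN={b:5; rest ⊤} | OUT={a:3, b:5; rest ⊤}

Merge at B6: IN[B6] = OUT[B5] = {a: -2, b: 5, c: -5, d: ⊤, e: ⊤, f: ⊤}
Applying B6's transfer function to that IN value gives OUT[B6] (row B6 above).

Answer: {a: -2, b: 5, c: -5, d: ⊤, e: 3, f: ⊤}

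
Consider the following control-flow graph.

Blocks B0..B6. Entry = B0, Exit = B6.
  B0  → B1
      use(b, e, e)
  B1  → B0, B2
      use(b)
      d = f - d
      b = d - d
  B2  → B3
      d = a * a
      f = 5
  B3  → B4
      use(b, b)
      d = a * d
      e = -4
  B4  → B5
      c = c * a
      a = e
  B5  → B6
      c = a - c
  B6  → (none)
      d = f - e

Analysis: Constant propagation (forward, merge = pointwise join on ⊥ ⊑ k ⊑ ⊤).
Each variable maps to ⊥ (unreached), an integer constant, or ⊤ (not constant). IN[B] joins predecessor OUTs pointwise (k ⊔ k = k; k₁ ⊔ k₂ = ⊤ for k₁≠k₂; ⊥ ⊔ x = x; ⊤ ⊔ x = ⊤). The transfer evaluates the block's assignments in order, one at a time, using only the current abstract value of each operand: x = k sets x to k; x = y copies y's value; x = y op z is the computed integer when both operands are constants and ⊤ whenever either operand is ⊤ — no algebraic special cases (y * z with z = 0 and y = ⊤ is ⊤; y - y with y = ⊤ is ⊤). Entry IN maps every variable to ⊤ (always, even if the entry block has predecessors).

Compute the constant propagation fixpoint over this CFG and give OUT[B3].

Fixpoint table:
  B0:  IN=(all ⊤)  OUT=(all ⊤)
  B1:  IN=(all ⊤)  OUT=(all ⊤)
  B2:  IN=(all ⊤)  OUT={f:5; rest ⊤}
  B3:  IN={f:5; rest ⊤}  OUT={e:-4, f:5; rest ⊤}
  B4:  IN={e:-4, f:5; rest ⊤}  OUT={a:-4, e:-4, f:5; rest ⊤}
  B5:  IN={a:-4, e:-4, f:5; rest ⊤}  OUT={a:-4, e:-4, f:5; rest ⊤}
  B6:  IN={a:-4, e:-4, f:5; rest ⊤}  OUT={a:-4, d:9, e:-4, f:5; rest ⊤}

Merge at B3: IN[B3] = OUT[B2] = {a: ⊤, b: ⊤, c: ⊤, d: ⊤, e: ⊤, f: 5}
Applying B3's transfer function to that IN value gives OUT[B3] (row B3 above).

Answer: {a: ⊤, b: ⊤, c: ⊤, d: ⊤, e: -4, f: 5}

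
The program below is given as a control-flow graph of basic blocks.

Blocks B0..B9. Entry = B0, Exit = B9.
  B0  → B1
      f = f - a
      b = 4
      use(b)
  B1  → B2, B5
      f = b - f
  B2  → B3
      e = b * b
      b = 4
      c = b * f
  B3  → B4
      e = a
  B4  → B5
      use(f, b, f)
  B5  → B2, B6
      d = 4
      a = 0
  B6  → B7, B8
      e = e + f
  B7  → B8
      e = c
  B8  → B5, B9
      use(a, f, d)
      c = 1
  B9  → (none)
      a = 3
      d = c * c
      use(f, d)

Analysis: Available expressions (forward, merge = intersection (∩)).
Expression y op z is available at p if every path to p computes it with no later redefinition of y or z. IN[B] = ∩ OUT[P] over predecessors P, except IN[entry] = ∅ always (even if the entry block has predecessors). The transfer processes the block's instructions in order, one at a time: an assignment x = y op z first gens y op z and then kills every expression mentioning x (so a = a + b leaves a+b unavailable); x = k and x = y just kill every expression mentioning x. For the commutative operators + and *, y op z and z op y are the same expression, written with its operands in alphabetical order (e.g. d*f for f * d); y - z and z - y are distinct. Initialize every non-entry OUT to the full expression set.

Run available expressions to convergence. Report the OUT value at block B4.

Answer: {b*f}

Trace:
Per-block solution:
  B0:   IN={}   OUT={}
  B1:   IN={}   OUT={}
  B2:   IN={}   OUT={b*f}
  B3:   IN={b*f}   OUT={b*f}
  B4:   IN={b*f}   OUT={b*f}
  B5:   IN={}   OUT={}
  B6:   IN={}   OUT={}
  B7:   IN={}   OUT={}
  B8:   IN={}   OUT={}
  B9:   IN={}   OUT={c*c}

Merge at B4: IN[B4] = OUT[B3] = {b*f}
Applying B4's transfer function to that IN value gives OUT[B4] (row B4 above).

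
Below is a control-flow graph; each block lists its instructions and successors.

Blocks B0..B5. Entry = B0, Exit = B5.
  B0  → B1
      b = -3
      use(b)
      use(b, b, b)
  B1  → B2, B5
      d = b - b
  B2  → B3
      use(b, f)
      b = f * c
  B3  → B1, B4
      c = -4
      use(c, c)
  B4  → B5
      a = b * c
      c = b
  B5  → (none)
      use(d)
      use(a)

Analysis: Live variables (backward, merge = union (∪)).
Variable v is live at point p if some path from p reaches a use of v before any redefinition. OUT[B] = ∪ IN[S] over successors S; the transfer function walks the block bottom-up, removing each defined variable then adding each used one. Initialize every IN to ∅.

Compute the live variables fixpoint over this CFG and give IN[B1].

Per-block solution:
  B0:  IN={a, c, f}  OUT={a, b, c, f}
  B1:  IN={a, b, c, f}  OUT={a, b, c, d, f}
  B2:  IN={a, b, c, d, f}  OUT={a, b, d, f}
  B3:  IN={a, b, d, f}  OUT={a, b, c, d, f}
  B4:  IN={b, c, d}  OUT={a, d}
  B5:  IN={a, d}  OUT={}

Merge at B1: OUT[B1] = IN[B2] ⊔ IN[B5] = {a, b, c, d, f}
Applying B1's transfer function to that OUT value gives IN[B1] (row B1 above).

Answer: {a, b, c, f}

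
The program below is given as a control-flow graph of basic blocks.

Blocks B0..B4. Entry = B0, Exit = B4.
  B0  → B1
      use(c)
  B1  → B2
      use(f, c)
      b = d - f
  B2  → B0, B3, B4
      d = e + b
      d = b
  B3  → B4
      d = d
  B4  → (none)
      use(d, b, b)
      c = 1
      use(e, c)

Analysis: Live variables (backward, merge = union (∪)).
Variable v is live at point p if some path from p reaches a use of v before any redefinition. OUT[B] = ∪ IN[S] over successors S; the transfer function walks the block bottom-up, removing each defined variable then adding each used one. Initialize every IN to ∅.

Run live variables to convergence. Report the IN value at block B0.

Answer: {c, d, e, f}

Derivation:
Converged values:
  B0:   IN={c, d, e, f}   OUT={c, d, e, f}
  B1:   IN={c, d, e, f}   OUT={b, c, e, f}
  B2:   IN={b, c, e, f}   OUT={b, c, d, e, f}
  B3:   IN={b, d, e}   OUT={b, d, e}
  B4:   IN={b, d, e}   OUT={}

Merge at B0: OUT[B0] = IN[B1] = {c, d, e, f}
Applying B0's transfer function to that OUT value gives IN[B0] (row B0 above).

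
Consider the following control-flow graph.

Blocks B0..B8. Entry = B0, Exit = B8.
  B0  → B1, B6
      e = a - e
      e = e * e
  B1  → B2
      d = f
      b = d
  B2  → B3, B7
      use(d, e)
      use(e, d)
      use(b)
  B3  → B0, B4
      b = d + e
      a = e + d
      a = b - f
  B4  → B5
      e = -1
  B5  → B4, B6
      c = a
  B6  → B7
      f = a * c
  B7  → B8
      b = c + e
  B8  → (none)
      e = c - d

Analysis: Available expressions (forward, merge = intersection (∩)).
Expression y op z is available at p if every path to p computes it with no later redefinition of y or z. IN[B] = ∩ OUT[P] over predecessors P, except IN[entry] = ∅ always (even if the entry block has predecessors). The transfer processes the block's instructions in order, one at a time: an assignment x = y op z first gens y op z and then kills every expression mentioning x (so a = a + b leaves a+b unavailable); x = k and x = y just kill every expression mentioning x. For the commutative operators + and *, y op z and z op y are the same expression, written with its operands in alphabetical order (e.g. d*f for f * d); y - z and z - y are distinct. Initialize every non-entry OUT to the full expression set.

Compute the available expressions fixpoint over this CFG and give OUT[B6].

Answer: {a*c}

Working:
Fixpoint table:
  B0:  IN={}  OUT={}
  B1:  IN={}  OUT={}
  B2:  IN={}  OUT={}
  B3:  IN={}  OUT={b-f, d+e}
  B4:  IN={b-f}  OUT={b-f}
  B5:  IN={b-f}  OUT={b-f}
  B6:  IN={}  OUT={a*c}
  B7:  IN={}  OUT={c+e}
  B8:  IN={c+e}  OUT={c-d}

Merge at B6: IN[B6] = OUT[B0] ∩ OUT[B5] = {}
Applying B6's transfer function to that IN value gives OUT[B6] (row B6 above).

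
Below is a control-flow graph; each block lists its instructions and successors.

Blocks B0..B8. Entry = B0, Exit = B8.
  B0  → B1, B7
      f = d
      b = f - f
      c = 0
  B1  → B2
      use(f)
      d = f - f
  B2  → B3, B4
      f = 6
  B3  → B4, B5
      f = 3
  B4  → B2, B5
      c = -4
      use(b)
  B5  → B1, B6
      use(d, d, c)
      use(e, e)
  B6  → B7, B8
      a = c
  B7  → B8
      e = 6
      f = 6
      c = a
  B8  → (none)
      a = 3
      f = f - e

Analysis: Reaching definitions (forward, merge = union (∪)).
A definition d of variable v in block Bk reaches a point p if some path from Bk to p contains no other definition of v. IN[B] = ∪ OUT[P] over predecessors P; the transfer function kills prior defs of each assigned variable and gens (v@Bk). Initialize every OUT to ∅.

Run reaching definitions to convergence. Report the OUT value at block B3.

Answer: {b@B0, c@B0, c@B4, d@B1, f@B3}

Working:
Converged values:
  B0:  IN={}  OUT={b@B0, c@B0, f@B0}
  B1:  IN={b@B0, c@B0, c@B4, d@B1, f@B0, f@B2, f@B3}  OUT={b@B0, c@B0, c@B4, d@B1, f@B0, f@B2, f@B3}
  B2:  IN={b@B0, c@B0, c@B4, d@B1, f@B0, f@B2, f@B3}  OUT={b@B0, c@B0, c@B4, d@B1, f@B2}
  B3:  IN={b@B0, c@B0, c@B4, d@B1, f@B2}  OUT={b@B0, c@B0, c@B4, d@B1, f@B3}
  B4:  IN={b@B0, c@B0, c@B4, d@B1, f@B2, f@B3}  OUT={b@B0, c@B4, d@B1, f@B2, f@B3}
  B5:  IN={b@B0, c@B0, c@B4, d@B1, f@B2, f@B3}  OUT={b@B0, c@B0, c@B4, d@B1, f@B2, f@B3}
  B6:  IN={b@B0, c@B0, c@B4, d@B1, f@B2, f@B3}  OUT={a@B6, b@B0, c@B0, c@B4, d@B1, f@B2, f@B3}
  B7:  IN={a@B6, b@B0, c@B0, c@B4, d@B1, f@B0, f@B2, f@B3}  OUT={a@B6, b@B0, c@B7, d@B1, e@B7, f@B7}
  B8:  IN={a@B6, b@B0, c@B0, c@B4, c@B7, d@B1, e@B7, f@B2, f@B3, f@B7}  OUT={a@B8, b@B0, c@B0, c@B4, c@B7, d@B1, e@B7, f@B8}

Merge at B3: IN[B3] = OUT[B2] = {b@B0, c@B0, c@B4, d@B1, f@B2}
Applying B3's transfer function to that IN value gives OUT[B3] (row B3 above).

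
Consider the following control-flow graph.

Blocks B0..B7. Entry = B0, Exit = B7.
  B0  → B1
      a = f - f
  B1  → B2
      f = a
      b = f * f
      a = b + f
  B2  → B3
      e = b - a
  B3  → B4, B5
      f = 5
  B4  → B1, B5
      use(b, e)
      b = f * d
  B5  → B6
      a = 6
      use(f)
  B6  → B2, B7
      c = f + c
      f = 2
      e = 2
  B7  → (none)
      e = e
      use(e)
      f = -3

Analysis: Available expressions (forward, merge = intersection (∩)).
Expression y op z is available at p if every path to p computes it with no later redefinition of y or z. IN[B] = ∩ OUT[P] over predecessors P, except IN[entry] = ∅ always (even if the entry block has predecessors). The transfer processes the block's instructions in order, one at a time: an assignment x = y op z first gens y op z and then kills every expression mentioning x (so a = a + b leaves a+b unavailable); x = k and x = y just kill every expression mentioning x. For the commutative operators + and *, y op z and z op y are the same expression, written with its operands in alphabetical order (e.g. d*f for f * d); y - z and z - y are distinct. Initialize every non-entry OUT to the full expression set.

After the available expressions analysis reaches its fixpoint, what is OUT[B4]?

Answer: {d*f}

Trace:
Converged values:
  B0: | IN={} | OUT={f-f}
  B1: | IN={} | OUT={b+f, f*f}
  B2: | IN={} | OUT={b-a}
  B3: | IN={b-a} | OUT={b-a}
  B4: | IN={b-a} | OUT={d*f}
  B5: | IN={} | OUT={}
  B6: | IN={} | OUT={}
  B7: | IN={} | OUT={}

Merge at B4: IN[B4] = OUT[B3] = {b-a}
Applying B4's transfer function to that IN value gives OUT[B4] (row B4 above).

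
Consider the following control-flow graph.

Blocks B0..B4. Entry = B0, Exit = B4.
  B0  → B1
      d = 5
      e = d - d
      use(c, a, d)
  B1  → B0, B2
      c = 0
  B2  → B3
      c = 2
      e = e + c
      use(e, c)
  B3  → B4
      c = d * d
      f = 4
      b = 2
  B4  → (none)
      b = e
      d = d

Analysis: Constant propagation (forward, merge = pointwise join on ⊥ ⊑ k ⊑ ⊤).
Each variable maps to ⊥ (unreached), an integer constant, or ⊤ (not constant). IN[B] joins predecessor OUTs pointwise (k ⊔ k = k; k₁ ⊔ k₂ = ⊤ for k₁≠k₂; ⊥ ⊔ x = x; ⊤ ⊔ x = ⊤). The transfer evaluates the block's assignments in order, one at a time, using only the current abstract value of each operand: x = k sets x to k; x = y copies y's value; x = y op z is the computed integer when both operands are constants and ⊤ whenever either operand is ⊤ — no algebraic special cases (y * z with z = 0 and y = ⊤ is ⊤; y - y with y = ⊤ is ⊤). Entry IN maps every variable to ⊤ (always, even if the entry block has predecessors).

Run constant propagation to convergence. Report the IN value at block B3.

Per-block solution:
  B0:   IN=(all ⊤)   OUT={d:5, e:0; rest ⊤}
  B1:   IN={d:5, e:0; rest ⊤}   OUT={c:0, d:5, e:0; rest ⊤}
  B2:   IN={c:0, d:5, e:0; rest ⊤}   OUT={c:2, d:5, e:2; rest ⊤}
  B3:   IN={c:2, d:5, e:2; rest ⊤}   OUT={b:2, c:25, d:5, e:2, f:4; rest ⊤}
  B4:   IN={b:2, c:25, d:5, e:2, f:4; rest ⊤}   OUT={b:2, c:25, d:5, e:2, f:4; rest ⊤}

Merge at B3: IN[B3] = OUT[B2] = {a: ⊤, b: ⊤, c: 2, d: 5, e: 2, f: ⊤}

Answer: {a: ⊤, b: ⊤, c: 2, d: 5, e: 2, f: ⊤}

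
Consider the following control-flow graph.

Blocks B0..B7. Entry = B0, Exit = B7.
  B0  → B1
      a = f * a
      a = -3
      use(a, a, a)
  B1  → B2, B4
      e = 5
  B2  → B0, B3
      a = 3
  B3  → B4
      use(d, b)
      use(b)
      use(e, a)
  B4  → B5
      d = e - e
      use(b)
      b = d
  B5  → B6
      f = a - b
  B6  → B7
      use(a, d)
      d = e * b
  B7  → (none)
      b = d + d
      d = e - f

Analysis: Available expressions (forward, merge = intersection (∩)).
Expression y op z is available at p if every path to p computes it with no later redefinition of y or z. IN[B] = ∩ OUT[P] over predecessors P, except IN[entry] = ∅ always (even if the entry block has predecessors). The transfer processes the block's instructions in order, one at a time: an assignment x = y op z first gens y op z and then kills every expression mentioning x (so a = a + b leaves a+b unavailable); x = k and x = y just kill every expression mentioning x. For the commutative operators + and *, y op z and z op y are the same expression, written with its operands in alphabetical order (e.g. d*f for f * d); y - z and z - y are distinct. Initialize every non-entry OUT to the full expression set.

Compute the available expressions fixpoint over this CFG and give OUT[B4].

Answer: {e-e}

Working:
Per-block solution:
  B0: | IN={} | OUT={}
  B1: | IN={} | OUT={}
  B2: | IN={} | OUT={}
  B3: | IN={} | OUT={}
  B4: | IN={} | OUT={e-e}
  B5: | IN={e-e} | OUT={a-b, e-e}
  B6: | IN={a-b, e-e} | OUT={a-b, b*e, e-e}
  B7: | IN={a-b, b*e, e-e} | OUT={e-e, e-f}

Merge at B4: IN[B4] = OUT[B1] ∩ OUT[B3] = {}
Applying B4's transfer function to that IN value gives OUT[B4] (row B4 above).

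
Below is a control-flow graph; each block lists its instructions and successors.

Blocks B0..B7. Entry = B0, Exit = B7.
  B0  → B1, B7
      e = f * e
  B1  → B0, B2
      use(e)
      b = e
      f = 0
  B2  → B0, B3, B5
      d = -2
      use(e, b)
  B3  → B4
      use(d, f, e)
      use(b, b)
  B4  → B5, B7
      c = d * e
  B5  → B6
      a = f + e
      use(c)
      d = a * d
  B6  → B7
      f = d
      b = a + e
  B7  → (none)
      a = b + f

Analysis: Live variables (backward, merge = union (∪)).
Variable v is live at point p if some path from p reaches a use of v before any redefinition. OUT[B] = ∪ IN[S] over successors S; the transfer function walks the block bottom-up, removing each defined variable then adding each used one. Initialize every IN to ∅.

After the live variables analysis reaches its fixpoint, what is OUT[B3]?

Fixpoint table:
  B0:   IN={b, c, e, f}   OUT={b, c, e, f}
  B1:   IN={c, e}   OUT={b, c, e, f}
  B2:   IN={b, c, e, f}   OUT={b, c, d, e, f}
  B3:   IN={b, d, e, f}   OUT={b, d, e, f}
  B4:   IN={b, d, e, f}   OUT={b, c, d, e, f}
  B5:   IN={c, d, e, f}   OUT={a, d, e}
  B6:   IN={a, d, e}   OUT={b, f}
  B7:   IN={b, f}   OUT={}

Merge at B3: OUT[B3] = IN[B4] = {b, d, e, f}

Answer: {b, d, e, f}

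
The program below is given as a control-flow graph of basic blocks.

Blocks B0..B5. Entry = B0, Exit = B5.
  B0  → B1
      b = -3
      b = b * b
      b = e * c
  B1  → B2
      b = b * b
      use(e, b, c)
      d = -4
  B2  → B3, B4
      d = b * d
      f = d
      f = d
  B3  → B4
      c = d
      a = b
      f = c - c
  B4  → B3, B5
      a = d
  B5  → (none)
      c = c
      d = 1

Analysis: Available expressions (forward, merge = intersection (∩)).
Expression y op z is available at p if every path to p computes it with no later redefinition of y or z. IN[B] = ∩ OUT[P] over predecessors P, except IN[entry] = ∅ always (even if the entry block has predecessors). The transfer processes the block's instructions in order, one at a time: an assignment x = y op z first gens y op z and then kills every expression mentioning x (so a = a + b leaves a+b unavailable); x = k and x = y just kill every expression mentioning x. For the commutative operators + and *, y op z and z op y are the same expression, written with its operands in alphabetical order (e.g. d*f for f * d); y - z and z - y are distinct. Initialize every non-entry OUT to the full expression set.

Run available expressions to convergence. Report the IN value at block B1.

Answer: {c*e}

Derivation:
Converged values:
  B0:   IN={}   OUT={c*e}
  B1:   IN={c*e}   OUT={c*e}
  B2:   IN={c*e}   OUT={c*e}
  B3:   IN={}   OUT={c-c}
  B4:   IN={}   OUT={}
  B5:   IN={}   OUT={}

Merge at B1: IN[B1] = OUT[B0] = {c*e}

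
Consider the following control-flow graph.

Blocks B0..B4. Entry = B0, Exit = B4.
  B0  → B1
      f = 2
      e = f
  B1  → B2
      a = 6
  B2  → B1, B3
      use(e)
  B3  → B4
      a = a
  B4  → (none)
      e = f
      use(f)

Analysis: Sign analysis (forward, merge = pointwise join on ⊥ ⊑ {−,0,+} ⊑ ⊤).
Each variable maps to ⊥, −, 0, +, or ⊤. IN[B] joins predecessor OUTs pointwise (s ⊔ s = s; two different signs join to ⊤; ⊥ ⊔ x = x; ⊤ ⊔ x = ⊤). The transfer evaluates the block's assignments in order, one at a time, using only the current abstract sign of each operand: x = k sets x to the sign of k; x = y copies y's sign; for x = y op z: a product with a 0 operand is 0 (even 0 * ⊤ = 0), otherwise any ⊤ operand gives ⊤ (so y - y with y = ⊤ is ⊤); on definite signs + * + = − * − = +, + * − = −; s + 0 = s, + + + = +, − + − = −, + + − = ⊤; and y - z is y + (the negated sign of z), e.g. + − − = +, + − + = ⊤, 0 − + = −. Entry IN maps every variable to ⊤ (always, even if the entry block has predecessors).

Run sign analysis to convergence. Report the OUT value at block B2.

Answer: {a: +, b: ⊤, c: ⊤, d: ⊤, e: +, f: +}

Trace:
Per-block solution:
  B0:   IN=(all ⊤)   OUT={e:+, f:+; rest ⊤}
  B1:   IN={e:+, f:+; rest ⊤}   OUT={a:+, e:+, f:+; rest ⊤}
  B2:   IN={a:+, e:+, f:+; rest ⊤}   OUT={a:+, e:+, f:+; rest ⊤}
  B3:   IN={a:+, e:+, f:+; rest ⊤}   OUT={a:+, e:+, f:+; rest ⊤}
  B4:   IN={a:+, e:+, f:+; rest ⊤}   OUT={a:+, e:+, f:+; rest ⊤}

Merge at B2: IN[B2] = OUT[B1] = {a: +, b: ⊤, c: ⊤, d: ⊤, e: +, f: +}
Applying B2's transfer function to that IN value gives OUT[B2] (row B2 above).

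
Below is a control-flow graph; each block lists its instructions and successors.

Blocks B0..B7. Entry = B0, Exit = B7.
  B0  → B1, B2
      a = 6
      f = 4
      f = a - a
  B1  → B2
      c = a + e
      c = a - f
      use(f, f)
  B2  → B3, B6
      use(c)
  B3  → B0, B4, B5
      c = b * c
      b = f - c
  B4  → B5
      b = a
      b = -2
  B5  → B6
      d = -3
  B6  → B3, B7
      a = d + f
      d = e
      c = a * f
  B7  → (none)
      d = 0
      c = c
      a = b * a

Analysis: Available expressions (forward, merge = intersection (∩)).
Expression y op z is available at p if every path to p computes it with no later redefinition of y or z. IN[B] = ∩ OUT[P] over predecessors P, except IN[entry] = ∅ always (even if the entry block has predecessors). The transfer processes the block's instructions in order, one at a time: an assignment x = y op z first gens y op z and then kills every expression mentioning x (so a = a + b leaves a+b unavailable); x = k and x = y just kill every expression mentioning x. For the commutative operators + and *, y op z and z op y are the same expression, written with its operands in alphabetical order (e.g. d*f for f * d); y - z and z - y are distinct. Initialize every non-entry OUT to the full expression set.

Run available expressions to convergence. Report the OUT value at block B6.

Converged values:
  B0:  IN={}  OUT={a-a}
  B1:  IN={a-a}  OUT={a+e, a-a, a-f}
  B2:  IN={a-a}  OUT={a-a}
  B3:  IN={}  OUT={f-c}
  B4:  IN={f-c}  OUT={f-c}
  B5:  IN={f-c}  OUT={f-c}
  B6:  IN={}  OUT={a*f}
  B7:  IN={a*f}  OUT={}

Merge at B6: IN[B6] = OUT[B2] ∩ OUT[B5] = {}
Applying B6's transfer function to that IN value gives OUT[B6] (row B6 above).

Answer: {a*f}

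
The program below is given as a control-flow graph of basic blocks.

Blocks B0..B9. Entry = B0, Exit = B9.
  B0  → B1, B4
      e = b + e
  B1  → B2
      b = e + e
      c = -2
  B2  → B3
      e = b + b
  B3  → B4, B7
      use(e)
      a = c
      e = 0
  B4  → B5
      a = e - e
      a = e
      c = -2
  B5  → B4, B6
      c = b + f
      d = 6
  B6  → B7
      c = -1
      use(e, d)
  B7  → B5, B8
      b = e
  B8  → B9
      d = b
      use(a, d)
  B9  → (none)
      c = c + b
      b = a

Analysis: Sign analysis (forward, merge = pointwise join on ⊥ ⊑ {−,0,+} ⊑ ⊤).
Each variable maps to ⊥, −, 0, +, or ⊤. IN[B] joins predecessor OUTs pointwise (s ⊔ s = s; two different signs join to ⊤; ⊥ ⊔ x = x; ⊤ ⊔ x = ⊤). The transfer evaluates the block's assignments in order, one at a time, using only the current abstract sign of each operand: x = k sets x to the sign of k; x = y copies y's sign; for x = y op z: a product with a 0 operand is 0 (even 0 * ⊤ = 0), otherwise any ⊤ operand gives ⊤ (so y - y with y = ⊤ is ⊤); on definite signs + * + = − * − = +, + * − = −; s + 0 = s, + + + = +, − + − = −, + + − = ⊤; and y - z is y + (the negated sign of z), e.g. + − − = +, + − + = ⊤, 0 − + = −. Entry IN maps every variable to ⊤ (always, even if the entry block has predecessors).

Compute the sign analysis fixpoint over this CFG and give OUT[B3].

Per-block solution:
  B0:   IN=(all ⊤)   OUT=(all ⊤)
  B1:   IN=(all ⊤)   OUT={c:-; rest ⊤}
  B2:   IN={c:-; rest ⊤}   OUT={c:-; rest ⊤}
  B3:   IN={c:-; rest ⊤}   OUT={a:-, c:-, e:0; rest ⊤}
  B4:   IN=(all ⊤)   OUT={c:-; rest ⊤}
  B5:   IN={c:-; rest ⊤}   OUT={d:+; rest ⊤}
  B6:   IN={d:+; rest ⊤}   OUT={c:-, d:+; rest ⊤}
  B7:   IN={c:-; rest ⊤}   OUT={c:-; rest ⊤}
  B8:   IN={c:-; rest ⊤}   OUT={c:-; rest ⊤}
  B9:   IN={c:-; rest ⊤}   OUT=(all ⊤)

Merge at B3: IN[B3] = OUT[B2] = {a: ⊤, b: ⊤, c: -, d: ⊤, e: ⊤, f: ⊤}
Applying B3's transfer function to that IN value gives OUT[B3] (row B3 above).

Answer: {a: -, b: ⊤, c: -, d: ⊤, e: 0, f: ⊤}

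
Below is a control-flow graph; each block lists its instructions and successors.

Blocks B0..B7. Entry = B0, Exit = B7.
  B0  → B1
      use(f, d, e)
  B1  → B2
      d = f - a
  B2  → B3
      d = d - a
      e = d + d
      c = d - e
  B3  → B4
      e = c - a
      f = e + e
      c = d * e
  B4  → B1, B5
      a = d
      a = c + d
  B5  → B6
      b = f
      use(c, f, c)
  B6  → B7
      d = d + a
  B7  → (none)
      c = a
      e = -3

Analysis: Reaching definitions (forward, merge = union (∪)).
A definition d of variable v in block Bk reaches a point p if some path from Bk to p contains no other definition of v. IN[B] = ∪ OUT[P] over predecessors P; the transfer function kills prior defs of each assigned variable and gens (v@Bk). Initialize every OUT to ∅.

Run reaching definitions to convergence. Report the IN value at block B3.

Converged values:
  B0: | IN={} | OUT={}
  B1: | IN={a@B4, c@B3, d@B2, e@B3, f@B3} | OUT={a@B4, c@B3, d@B1, e@B3, f@B3}
  B2: | IN={a@B4, c@B3, d@B1, e@B3, f@B3} | OUT={a@B4, c@B2, d@B2, e@B2, f@B3}
  B3: | IN={a@B4, c@B2, d@B2, e@B2, f@B3} | OUT={a@B4, c@B3, d@B2, e@B3, f@B3}
  B4: | IN={a@B4, c@B3, d@B2, e@B3, f@B3} | OUT={a@B4, c@B3, d@B2, e@B3, f@B3}
  B5: | IN={a@B4, c@B3, d@B2, e@B3, f@B3} | OUT={a@B4, b@B5, c@B3, d@B2, e@B3, f@B3}
  B6: | IN={a@B4, b@B5, c@B3, d@B2, e@B3, f@B3} | OUT={a@B4, b@B5, c@B3, d@B6, e@B3, f@B3}
  B7: | IN={a@B4, b@B5, c@B3, d@B6, e@B3, f@B3} | OUT={a@B4, b@B5, c@B7, d@B6, e@B7, f@B3}

Merge at B3: IN[B3] = OUT[B2] = {a@B4, c@B2, d@B2, e@B2, f@B3}

Answer: {a@B4, c@B2, d@B2, e@B2, f@B3}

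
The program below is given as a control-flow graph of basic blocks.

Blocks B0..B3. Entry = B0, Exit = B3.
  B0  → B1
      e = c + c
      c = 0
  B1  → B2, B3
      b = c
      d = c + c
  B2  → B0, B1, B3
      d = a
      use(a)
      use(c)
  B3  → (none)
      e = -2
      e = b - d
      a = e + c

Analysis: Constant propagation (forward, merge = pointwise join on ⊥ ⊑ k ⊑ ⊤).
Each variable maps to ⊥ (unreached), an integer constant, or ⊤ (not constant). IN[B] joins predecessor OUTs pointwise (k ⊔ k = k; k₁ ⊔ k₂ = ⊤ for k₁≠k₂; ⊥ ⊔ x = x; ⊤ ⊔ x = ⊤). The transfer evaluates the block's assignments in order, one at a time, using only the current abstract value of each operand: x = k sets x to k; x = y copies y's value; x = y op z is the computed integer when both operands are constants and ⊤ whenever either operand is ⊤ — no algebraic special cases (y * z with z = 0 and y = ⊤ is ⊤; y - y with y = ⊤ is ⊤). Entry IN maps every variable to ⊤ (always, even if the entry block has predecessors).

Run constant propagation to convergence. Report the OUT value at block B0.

Answer: {a: ⊤, b: ⊤, c: 0, d: ⊤, e: ⊤, f: ⊤}

Working:
Fixpoint table:
  B0:   IN=(all ⊤)   OUT={c:0; rest ⊤}
  B1:   IN={c:0; rest ⊤}   OUT={b:0, c:0, d:0; rest ⊤}
  B2:   IN={b:0, c:0, d:0; rest ⊤}   OUT={b:0, c:0; rest ⊤}
  B3:   IN={b:0, c:0; rest ⊤}   OUT={b:0, c:0; rest ⊤}

Merge at B0 (entry node, so the boundary value (all ⊤) is joined with the incoming edge(s)): IN[B0] = (all ⊤) ⊔ OUT[B2] = {a: ⊤, b: ⊤, c: ⊤, d: ⊤, e: ⊤, f: ⊤}
Applying B0's transfer function to that IN value gives OUT[B0] (row B0 above).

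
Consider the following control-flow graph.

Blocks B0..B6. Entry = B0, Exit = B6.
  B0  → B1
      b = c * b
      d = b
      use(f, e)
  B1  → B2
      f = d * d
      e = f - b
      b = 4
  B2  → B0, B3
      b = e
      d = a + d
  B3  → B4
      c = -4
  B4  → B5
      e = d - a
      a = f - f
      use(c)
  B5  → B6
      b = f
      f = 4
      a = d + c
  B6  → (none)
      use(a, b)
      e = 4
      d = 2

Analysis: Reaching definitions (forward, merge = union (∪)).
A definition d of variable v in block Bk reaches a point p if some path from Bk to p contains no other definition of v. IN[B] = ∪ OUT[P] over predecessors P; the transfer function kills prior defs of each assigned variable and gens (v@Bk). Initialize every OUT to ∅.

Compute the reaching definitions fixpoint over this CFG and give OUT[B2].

Per-block solution:
  B0:   IN={b@B2, d@B2, e@B1, f@B1}   OUT={b@B0, d@B0, e@B1, f@B1}
  B1:   IN={b@B0, d@B0, e@B1, f@B1}   OUT={b@B1, d@B0, e@B1, f@B1}
  B2:   IN={b@B1, d@B0, e@B1, f@B1}   OUT={b@B2, d@B2, e@B1, f@B1}
  B3:   IN={b@B2, d@B2, e@B1, f@B1}   OUT={b@B2, c@B3, d@B2, e@B1, f@B1}
  B4:   IN={b@B2, c@B3, d@B2, e@B1, f@B1}   OUT={a@B4, b@B2, c@B3, d@B2, e@B4, f@B1}
  B5:   IN={a@B4, b@B2, c@B3, d@B2, e@B4, f@B1}   OUT={a@B5, b@B5, c@B3, d@B2, e@B4, f@B5}
  B6:   IN={a@B5, b@B5, c@B3, d@B2, e@B4, f@B5}   OUT={a@B5, b@B5, c@B3, d@B6, e@B6, f@B5}

Merge at B2: IN[B2] = OUT[B1] = {b@B1, d@B0, e@B1, f@B1}
Applying B2's transfer function to that IN value gives OUT[B2] (row B2 above).

Answer: {b@B2, d@B2, e@B1, f@B1}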